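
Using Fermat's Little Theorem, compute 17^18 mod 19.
By Fermat's Little Theorem, 17^{18} ≡ 1 (mod 19) since 19 is prime and gcd(17, 19) = 1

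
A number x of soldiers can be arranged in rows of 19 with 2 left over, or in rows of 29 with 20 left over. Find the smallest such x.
M = 19 × 29 = 551. M₁ = 29, y₁ ≡ 2 mod 19. M₂ = 19, y₂ ≡ 26 mod 29. x = 2×29×2 + 20×19×26 ≡ 78 mod 551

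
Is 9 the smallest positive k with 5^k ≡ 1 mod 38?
Powers of 5 mod 38: 5^1≡5, 5^2≡25, 5^3≡11, 5^4≡17, 5^5≡9, 5^6≡7, 5^7≡35, 5^8≡23, 5^9≡1. First k with 5^k≡1 is k=9. Yes, ord_38(5) = 9.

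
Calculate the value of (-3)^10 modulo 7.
Using Fermat: (-3)^{6} ≡ 1 mod 7. 10 ≡ 4 mod 6. So (-3)^{10} ≡ (-3)^{4} ≡ 4 mod 7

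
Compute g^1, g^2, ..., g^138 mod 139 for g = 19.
19^1, 19^2, ..., 19^{138} mod 139: [19, 83, 48, 78, 92, 80, 130, 107, 87, 124, 132, 6, 114, 81, 10, 51, 135, 63, 85, 86, 105, 49, 97, 36, 128, 69, 60, 28, 115, 100, 93, 99, 74, 16, 26, 77, 73, 136, 82, 29, 134, 44, 2, 38, 27, 96, 17, 45, 21, 121, 75, 35, 109, 125, 12, 89, 23, 20, 102, 131, 126, 31, 33, 71, 98, 55, 72, 117, 138, 120, 56, 91, 61, 47, 59, 9, 32, 52, 15, 7, 133, 25, 58, 129, 88, 4, 76, 54, 53, 34, 90, 42, 103, 11, 70, 79, 111, 24, 39, 46, 40, 65, 123, 113, 62, 66, 3, 57, 110, 5, 95, 137, 101, 112, 43, 122, 94, 118, 18, 64, 104, 30, 14, 127, 50, 116, 119, 37, 8, 13, 108, 106, 68, 41, 84, 67, 22, 1]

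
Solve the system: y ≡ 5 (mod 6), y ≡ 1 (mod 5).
M = 6 × 5 = 30. M₁ = 5, y₁ ≡ 5 (mod 6). M₂ = 6, y₂ ≡ 1 (mod 5). y = 5×5×5 + 1×6×1 ≡ 11 (mod 30)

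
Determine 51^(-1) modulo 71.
Since 71 is prime, by Fermat 51^(-1) ≡ 51^{69} ≡ 39 (mod 71). Verify: 51 × 39 = 1989 ≡ 1 (mod 71)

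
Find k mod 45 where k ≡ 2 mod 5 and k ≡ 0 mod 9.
M = 5 × 9 = 45. M₁ = 9, y₁ ≡ 4 mod 5. M₂ = 5, y₂ ≡ 2 mod 9. k = 2×9×4 + 0×5×2 ≡ 27 mod 45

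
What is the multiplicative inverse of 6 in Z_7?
Since 7 is prime, by Fermat 6^(-1) ≡ 6^{5} ≡ 6 mod 7. Verify: 6 × 6 = 36 ≡ 1 mod 7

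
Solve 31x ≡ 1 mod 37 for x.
Since 37 is prime, by Fermat 31^(-1) ≡ 31^{35} ≡ 6 mod 37. Verify: 31 × 6 = 186 ≡ 1 mod 37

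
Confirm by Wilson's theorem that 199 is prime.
(198)! mod 199 = 198. Since this equals -1 mod 199, Wilson confirms 199 is prime.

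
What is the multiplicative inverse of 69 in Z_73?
Since 73 is prime, by Fermat 69^(-1) ≡ 69^{71} ≡ 18 mod 73. Verify: 69 × 18 = 1242 ≡ 1 mod 73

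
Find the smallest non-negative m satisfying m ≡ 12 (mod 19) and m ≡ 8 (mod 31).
M = 19 × 31 = 589. M₁ = 31, y₁ ≡ 8 (mod 19). M₂ = 19, y₂ ≡ 18 (mod 31). m = 12×31×8 + 8×19×18 ≡ 411 (mod 589)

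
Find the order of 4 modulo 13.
Powers of 4 mod 13: 4^1≡4, 4^2≡3, 4^3≡12, 4^4≡9, 4^5≡10, 4^6≡1. ord_13(4) = 6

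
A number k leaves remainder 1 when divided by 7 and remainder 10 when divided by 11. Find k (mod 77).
M = 7 × 11 = 77. M₁ = 11, y₁ ≡ 2 (mod 7). M₂ = 7, y₂ ≡ 8 (mod 11). k = 1×11×2 + 10×7×8 ≡ 43 (mod 77)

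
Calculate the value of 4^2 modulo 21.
4^{2} = 16 ≡ 16 (mod 21)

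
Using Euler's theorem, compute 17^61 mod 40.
By Euler: 17^{16} ≡ 1 mod 40 since gcd(17, 40) = 1. 61 = 3×16 + 13. So 17^{61} ≡ 17^{13} ≡ 17 mod 40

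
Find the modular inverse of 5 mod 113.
Since 113 is prime, by Fermat 5^(-1) ≡ 5^{111} ≡ 68 (mod 113). Verify: 5 × 68 = 340 ≡ 1 (mod 113)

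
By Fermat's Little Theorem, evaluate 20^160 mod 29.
By Fermat: 20^{28} ≡ 1 (mod 29). 160 = 5×28 + 20. So 20^{160} ≡ 20^{20} ≡ 16 (mod 29)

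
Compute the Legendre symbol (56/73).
(56/73) = 56^{36} mod 73 = -1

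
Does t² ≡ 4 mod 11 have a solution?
By Euler's criterion: 4^{5} ≡ 1 mod 11. Since this equals 1, 4 is a QR.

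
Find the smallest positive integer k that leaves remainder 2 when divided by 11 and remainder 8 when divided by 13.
M = 11 × 13 = 143. M₁ = 13, y₁ ≡ 6 (mod 11). M₂ = 11, y₂ ≡ 6 (mod 13). k = 2×13×6 + 8×11×6 ≡ 112 (mod 143)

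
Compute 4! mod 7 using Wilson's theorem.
(6)! = (4)! × (5) × (6) ≡ -1 mod 7. So (4)! ≡ -1 × [(6)(5)]^(-1) ≡ 3 mod 7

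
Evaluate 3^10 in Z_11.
Using Fermat: 3^{10} ≡ 1 (mod 11). 10 ≡ 0 (mod 10). So 3^{10} ≡ 3^{0} ≡ 1 (mod 11)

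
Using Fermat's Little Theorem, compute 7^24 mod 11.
By Fermat: 7^{10} ≡ 1 mod 11. 24 = 2×10 + 4. So 7^{24} ≡ 7^{4} ≡ 3 mod 11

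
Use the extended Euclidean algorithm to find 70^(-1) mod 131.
Extended GCD: 70(-58) + 131(31) = 1. So 70^(-1) ≡ -58 ≡ 73 (mod 131). Verify: 70 × 73 = 5110 ≡ 1 (mod 131)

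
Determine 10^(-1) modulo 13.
Since 13 is prime, by Fermat 10^(-1) ≡ 10^{11} ≡ 4 mod 13. Verify: 10 × 4 = 40 ≡ 1 mod 13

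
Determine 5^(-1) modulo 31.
Since 31 is prime, by Fermat 5^(-1) ≡ 5^{29} ≡ 25 mod 31. Verify: 5 × 25 = 125 ≡ 1 mod 31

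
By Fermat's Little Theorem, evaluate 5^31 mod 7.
By Fermat: 5^{6} ≡ 1 (mod 7). 31 = 5×6 + 1. So 5^{31} ≡ 5^{1} ≡ 5 (mod 7)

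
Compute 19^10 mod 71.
By repeated squaring (mod 71): 19^{1}≡19, 19^{2}≡6, 19^{4}≡36, 19^{8}≡18. Then 19^{10} = 19^{8+2} ≡ 18 × 6 ≡ 37 (mod 71)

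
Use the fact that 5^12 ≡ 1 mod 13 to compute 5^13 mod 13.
By Fermat: 5^{12} ≡ 1 mod 13. So 5^{13} = 5^{12} · 5^{1} ≡ 5^{1} ≡ 5 mod 13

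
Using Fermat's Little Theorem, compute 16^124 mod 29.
By Fermat: 16^{28} ≡ 1 mod 29. 124 = 4×28 + 12. So 16^{124} ≡ 16^{12} ≡ 23 mod 29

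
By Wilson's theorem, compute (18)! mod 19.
By Wilson's theorem, (18)! ≡ -1 ≡ 18 mod 19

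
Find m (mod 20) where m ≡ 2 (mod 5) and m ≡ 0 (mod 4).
M = 5 × 4 = 20. M₁ = 4, y₁ ≡ 4 (mod 5). M₂ = 5, y₂ ≡ 1 (mod 4). m = 2×4×4 + 0×5×1 ≡ 12 (mod 20)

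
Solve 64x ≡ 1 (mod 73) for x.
Since 73 is prime, by Fermat 64^(-1) ≡ 64^{71} ≡ 8 (mod 73). Verify: 64 × 8 = 512 ≡ 1 (mod 73)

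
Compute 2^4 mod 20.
2^{4} = 16 ≡ 16 mod 20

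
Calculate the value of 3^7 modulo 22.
By repeated squaring mod 22: 3^{1}≡3, 3^{2}≡9, 3^{4}≡15. Then 3^{7} = 3^{4+2+1} ≡ 15 × 9 × 3 ≡ 9 mod 22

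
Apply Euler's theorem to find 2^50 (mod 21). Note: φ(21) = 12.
By Euler: 2^{12} ≡ 1 (mod 21) since gcd(2, 21) = 1. 50 = 4×12 + 2. So 2^{50} ≡ 2^{2} ≡ 4 (mod 21)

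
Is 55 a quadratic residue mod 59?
By Euler's criterion: 55^{29} ≡ 58 (mod 59). Since this equals -1 (≡ 58), 55 is not a QR.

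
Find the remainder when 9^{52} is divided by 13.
By Fermat: 9^{12} ≡ 1 (mod 13). 52 = 4×12 + 4. So 9^{52} ≡ 9^{4} ≡ 9 (mod 13)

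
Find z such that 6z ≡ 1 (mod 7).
Since 7 is prime, by Fermat 6^(-1) ≡ 6^{5} ≡ 6 (mod 7). Verify: 6 × 6 = 36 ≡ 1 (mod 7)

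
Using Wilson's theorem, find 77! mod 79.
(78)! = (77)! × (78) ≡ -1 (mod 79). So (77)! ≡ -1 × (78)^(-1) ≡ (-1)×(-1) = 1 (mod 79)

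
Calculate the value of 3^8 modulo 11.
By repeated squaring (mod 11): 3^{1}≡3, 3^{2}≡9, 3^{4}≡4, 3^{8}≡5. So 3^{8} ≡ 5 (mod 11)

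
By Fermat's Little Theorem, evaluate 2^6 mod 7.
By Fermat's Little Theorem, 2^{6} ≡ 1 mod 7 since 7 is prime and gcd(2, 7) = 1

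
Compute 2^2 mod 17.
2^{2} = 4 ≡ 4 (mod 17)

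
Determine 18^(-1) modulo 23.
Since 23 is prime, by Fermat 18^(-1) ≡ 18^{21} ≡ 9 (mod 23). Verify: 18 × 9 = 162 ≡ 1 (mod 23)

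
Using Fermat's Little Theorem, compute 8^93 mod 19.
By Fermat: 8^{18} ≡ 1 mod 19. 93 = 5×18 + 3. So 8^{93} ≡ 8^{3} ≡ 18 mod 19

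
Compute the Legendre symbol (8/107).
(8/107) = 8^{53} mod 107 = -1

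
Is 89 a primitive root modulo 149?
ord_149(89) divides 148. For each prime q|148: 89^{74}≡148, 89^{4}≡129, none ≡ 1. So 89 has order 148 and is a primitive root mod 149.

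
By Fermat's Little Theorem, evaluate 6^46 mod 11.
By Fermat: 6^{10} ≡ 1 mod 11. 46 = 4×10 + 6. So 6^{46} ≡ 6^{6} ≡ 5 mod 11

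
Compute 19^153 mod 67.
Using Fermat: 19^{66} ≡ 1 mod 67. 153 ≡ 21 mod 66. So 19^{153} ≡ 19^{21} ≡ 9 mod 67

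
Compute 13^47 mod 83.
By repeated squaring mod 83: 13^{1}≡13, 13^{2}≡3, 13^{4}≡9, 13^{8}≡81, 13^{16}≡4, 13^{32}≡16. Then 13^{47} = 13^{32+8+4+2+1} ≡ 16 × 81 × 9 × 3 × 13 ≡ 56 mod 83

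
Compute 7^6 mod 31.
By repeated squaring mod 31: 7^{1}≡7, 7^{2}≡18, 7^{4}≡14. Then 7^{6} = 7^{4+2} ≡ 14 × 18 ≡ 4 mod 31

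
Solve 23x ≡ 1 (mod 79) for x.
Since 79 is prime, by Fermat 23^(-1) ≡ 23^{77} ≡ 55 (mod 79). Verify: 23 × 55 = 1265 ≡ 1 (mod 79)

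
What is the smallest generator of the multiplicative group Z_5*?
g = 2. For each prime q|4: 2^{2}≡4, none ≡ 1, so ord_5(2) = 4 and 2 is a primitive root.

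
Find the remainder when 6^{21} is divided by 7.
By Fermat: 6^{6} ≡ 1 (mod 7). 21 = 3×6 + 3. So 6^{21} ≡ 6^{3} ≡ 6 (mod 7)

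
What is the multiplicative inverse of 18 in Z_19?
Since 19 is prime, by Fermat 18^(-1) ≡ 18^{17} ≡ 18 mod 19. Verify: 18 × 18 = 324 ≡ 1 mod 19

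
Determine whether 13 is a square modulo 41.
By Euler's criterion: 13^{20} ≡ 40 mod 41. Since this equals -1 (≡ 40), 13 is not a QR.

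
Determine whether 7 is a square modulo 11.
By Euler's criterion: 7^{5} ≡ 10 mod 11. Since this equals -1 (≡ 10), 7 is not a QR.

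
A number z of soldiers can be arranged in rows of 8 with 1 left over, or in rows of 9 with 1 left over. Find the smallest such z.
M = 8 × 9 = 72. M₁ = 9, y₁ ≡ 1 mod 8. M₂ = 8, y₂ ≡ 8 mod 9. z = 1×9×1 + 1×8×8 ≡ 1 mod 72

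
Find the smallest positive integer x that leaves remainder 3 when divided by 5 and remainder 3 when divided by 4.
M = 5 × 4 = 20. M₁ = 4, y₁ ≡ 4 (mod 5). M₂ = 5, y₂ ≡ 1 (mod 4). x = 3×4×4 + 3×5×1 ≡ 3 (mod 20)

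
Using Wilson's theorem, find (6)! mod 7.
By Wilson's theorem, (6)! ≡ -1 ≡ 6 (mod 7)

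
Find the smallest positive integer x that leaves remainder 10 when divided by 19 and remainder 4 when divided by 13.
M = 19 × 13 = 247. M₁ = 13, y₁ ≡ 3 (mod 19). M₂ = 19, y₂ ≡ 11 (mod 13). x = 10×13×3 + 4×19×11 ≡ 238 (mod 247)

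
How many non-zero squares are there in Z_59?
For prime 59, there are (p-1)/2 = (59-1)/2 = 29 quadratic residues (excluding 0).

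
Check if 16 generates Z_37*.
16^{9} ≡ 1 (mod 37) and 9 < 36, so ord_37(16) = 9 ≠ 36 and 16 is not a primitive root.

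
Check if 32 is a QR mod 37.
By Euler's criterion: 32^{18} ≡ 36 (mod 37). Since this equals -1 (≡ 36), 32 is not a QR.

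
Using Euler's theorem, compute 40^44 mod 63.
By Euler: 40^{36} ≡ 1 (mod 63) since gcd(40, 63) = 1. 44 = 1×36 + 8. So 40^{44} ≡ 40^{8} ≡ 25 (mod 63)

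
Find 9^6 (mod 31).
By repeated squaring (mod 31): 9^{1}≡9, 9^{2}≡19, 9^{4}≡20. Then 9^{6} = 9^{4+2} ≡ 20 × 19 ≡ 8 (mod 31)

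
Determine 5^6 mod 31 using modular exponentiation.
By repeated squaring mod 31: 5^{1}≡5, 5^{2}≡25, 5^{4}≡5. Then 5^{6} = 5^{4+2} ≡ 5 × 25 ≡ 1 mod 31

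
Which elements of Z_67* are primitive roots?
There are φ(66) = 20 primitive roots mod 67: {2, 7, 11, 12, 13, 18, 20, 28, 31, 32, 34, 41, 44, 46, 48, 50, 51, 57, 61, 63}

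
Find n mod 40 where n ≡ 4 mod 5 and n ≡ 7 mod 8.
M = 5 × 8 = 40. M₁ = 8, y₁ ≡ 2 mod 5. M₂ = 5, y₂ ≡ 5 mod 8. n = 4×8×2 + 7×5×5 ≡ 39 mod 40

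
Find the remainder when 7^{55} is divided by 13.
By Fermat: 7^{12} ≡ 1 (mod 13). 55 = 4×12 + 7. So 7^{55} ≡ 7^{7} ≡ 6 (mod 13)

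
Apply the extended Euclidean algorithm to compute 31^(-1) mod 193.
Extended GCD: 31(-56) + 193(9) = 1. So 31^(-1) ≡ -56 ≡ 137 mod 193. Verify: 31 × 137 = 4247 ≡ 1 mod 193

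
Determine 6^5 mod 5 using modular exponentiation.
Using Fermat: 6^{4} ≡ 1 mod 5. 5 ≡ 1 mod 4. So 6^{5} ≡ 6^{1} ≡ 1 mod 5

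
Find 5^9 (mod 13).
By repeated squaring (mod 13): 5^{1}≡5, 5^{2}≡12, 5^{4}≡1, 5^{8}≡1. Then 5^{9} = 5^{8+1} ≡ 1 × 5 ≡ 5 (mod 13)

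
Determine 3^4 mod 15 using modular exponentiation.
3^{4} = 81 ≡ 6 (mod 15)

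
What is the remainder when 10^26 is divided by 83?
By repeated squaring (mod 83): 10^{1}≡10, 10^{2}≡17, 10^{4}≡40, 10^{8}≡23, 10^{16}≡31. Then 10^{26} = 10^{16+8+2} ≡ 31 × 23 × 17 ≡ 3 (mod 83)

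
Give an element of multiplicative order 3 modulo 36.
13 has order 3 mod 36 since 13^{3} ≡ 1 (mod 36) and no smaller power works.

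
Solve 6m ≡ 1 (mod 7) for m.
Since 7 is prime, by Fermat 6^(-1) ≡ 6^{5} ≡ 6 (mod 7). Verify: 6 × 6 = 36 ≡ 1 (mod 7)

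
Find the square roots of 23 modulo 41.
The square roots of 23 mod 41 are 33 and 8. Verify: 33² = 1089 ≡ 23 mod 41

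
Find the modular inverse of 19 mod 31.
Since 31 is prime, by Fermat 19^(-1) ≡ 19^{29} ≡ 18 mod 31. Verify: 19 × 18 = 342 ≡ 1 mod 31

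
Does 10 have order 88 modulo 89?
10^{44} ≡ 1 mod 89 and 44 < 88, so ord_89(10) = 44 ≠ 88 and 10 is not a primitive root.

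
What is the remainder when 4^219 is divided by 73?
Using Fermat: 4^{72} ≡ 1 mod 73. 219 ≡ 3 mod 72. So 4^{219} ≡ 4^{3} ≡ 64 mod 73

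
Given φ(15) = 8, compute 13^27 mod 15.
By Euler: 13^{8} ≡ 1 mod 15 since gcd(13, 15) = 1. 27 = 3×8 + 3. So 13^{27} ≡ 13^{3} ≡ 7 mod 15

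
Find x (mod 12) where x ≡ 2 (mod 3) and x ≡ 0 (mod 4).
M = 3 × 4 = 12. M₁ = 4, y₁ ≡ 1 (mod 3). M₂ = 3, y₂ ≡ 3 (mod 4). x = 2×4×1 + 0×3×3 ≡ 8 (mod 12)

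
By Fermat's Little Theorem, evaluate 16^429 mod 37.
By Fermat: 16^{36} ≡ 1 mod 37. 429 ≡ 33 mod 36. So 16^{429} ≡ 16^{33} ≡ 10 mod 37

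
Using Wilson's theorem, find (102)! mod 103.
By Wilson's theorem, (102)! ≡ -1 ≡ 102 mod 103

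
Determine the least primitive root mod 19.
g = 2. Powers: [2, 4, 8, 16, 13, 7, 14, 9, ...] generates all 18 non-zero residues.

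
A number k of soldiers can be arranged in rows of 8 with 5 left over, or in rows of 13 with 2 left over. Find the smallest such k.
M = 8 × 13 = 104. M₁ = 13, y₁ ≡ 5 mod 8. M₂ = 8, y₂ ≡ 5 mod 13. k = 5×13×5 + 2×8×5 ≡ 93 mod 104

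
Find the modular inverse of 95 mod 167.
Since 167 is prime, by Fermat 95^(-1) ≡ 95^{165} ≡ 109 mod 167. Verify: 95 × 109 = 10355 ≡ 1 mod 167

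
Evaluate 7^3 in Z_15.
7^{3} = 343 ≡ 13 mod 15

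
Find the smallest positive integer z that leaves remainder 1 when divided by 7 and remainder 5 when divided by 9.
M = 7 × 9 = 63. M₁ = 9, y₁ ≡ 4 mod 7. M₂ = 7, y₂ ≡ 4 mod 9. z = 1×9×4 + 5×7×4 ≡ 50 mod 63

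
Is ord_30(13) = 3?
Powers of 13 mod 30: 13^1≡13, 13^2≡19, 13^3≡7, 13^4≡1. 13^3≡7≢1, so ord ≠ 3. No, the actual order is 4.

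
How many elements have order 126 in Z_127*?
A prime p has φ(p-1) primitive roots; here φ(126) = 36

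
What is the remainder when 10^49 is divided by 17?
Using Fermat: 10^{16} ≡ 1 mod 17. 49 ≡ 1 mod 16. So 10^{49} ≡ 10^{1} ≡ 10 mod 17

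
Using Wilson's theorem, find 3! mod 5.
(4)! = (3)! × (4) ≡ -1 (mod 5). So (3)! ≡ -1 × (4)^(-1) ≡ (-1)×(-1) = 1 (mod 5)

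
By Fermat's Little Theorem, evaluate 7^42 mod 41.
By Fermat: 7^{40} ≡ 1 mod 41. So 7^{42} = 7^{40} · 7^{2} ≡ 7^{2} ≡ 8 mod 41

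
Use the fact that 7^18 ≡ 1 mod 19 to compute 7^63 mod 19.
By Fermat: 7^{18} ≡ 1 mod 19. 63 = 3×18 + 9. So 7^{63} ≡ 7^{9} ≡ 1 mod 19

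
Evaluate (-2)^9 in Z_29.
By repeated squaring mod 29: (-2)^{1}≡27, (-2)^{2}≡4, (-2)^{4}≡16, (-2)^{8}≡24. Then (-2)^{9} = (-2)^{8+1} ≡ 24 × 27 ≡ 10 mod 29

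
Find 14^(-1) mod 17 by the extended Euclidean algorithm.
Extended GCD: 14(-6) + 17(5) = 1. So 14^(-1) ≡ -6 ≡ 11 mod 17. Verify: 14 × 11 = 154 ≡ 1 mod 17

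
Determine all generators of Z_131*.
There are φ(130) = 48 primitive roots mod 131: {2, 6, 8, 10, 14, 17, 22, 23, 26, 29, 30, 31, 37, 40, 50, 54, 56, 57, 66, 67, 72, 76, 82, 83, 85, 87, 88, 90, 93, 95, 96, 97, 98, 103, 104, 106, 110, 111, 115, 116, 118, 119, 120, 122, 124, 126, 127, 128}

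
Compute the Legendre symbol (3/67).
(3/67) = 3^{33} mod 67 = -1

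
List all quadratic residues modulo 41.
Quadratic residues modulo 41: {1, 2, 4, 5, 8, 9, 10, 16, 18, 20, 21, 23, 25, 31, 32, 33, 36, 37, 39, 40}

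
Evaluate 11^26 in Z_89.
By repeated squaring mod 89: 11^{1}≡11, 11^{2}≡32, 11^{4}≡45, 11^{8}≡67, 11^{16}≡39. Then 11^{26} = 11^{16+8+2} ≡ 39 × 67 × 32 ≡ 45 mod 89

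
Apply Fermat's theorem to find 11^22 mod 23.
By Fermat's Little Theorem, 11^{22} ≡ 1 mod 23 since 23 is prime and gcd(11, 23) = 1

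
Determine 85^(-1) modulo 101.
Since 101 is prime, by Fermat 85^(-1) ≡ 85^{99} ≡ 82 (mod 101). Verify: 85 × 82 = 6970 ≡ 1 (mod 101)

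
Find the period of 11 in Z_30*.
Powers of 11 mod 30: 11^1≡11, 11^2≡1. So the order of 11 is 2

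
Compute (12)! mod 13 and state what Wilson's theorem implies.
(12)! mod 13 = 12. Since this equals -1 mod 13, Wilson confirms 13 is prime.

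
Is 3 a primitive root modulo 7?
ord_7(3) divides 6. For each prime q|6: 3^{3}≡6, 3^{2}≡2, none ≡ 1. So 3 has order 6 and is a primitive root mod 7.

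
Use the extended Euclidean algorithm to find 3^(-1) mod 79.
Extended GCD: 3(-26) + 79(1) = 1. So 3^(-1) ≡ -26 ≡ 53 mod 79. Verify: 3 × 53 = 159 ≡ 1 mod 79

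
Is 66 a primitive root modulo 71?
66^{10} ≡ 1 mod 71 and 10 < 70, so ord_71(66) = 10 ≠ 70 and 66 is not a primitive root.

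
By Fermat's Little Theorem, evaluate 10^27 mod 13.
By Fermat: 10^{12} ≡ 1 mod 13. 27 = 2×12 + 3. So 10^{27} ≡ 10^{3} ≡ 12 mod 13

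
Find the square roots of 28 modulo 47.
The square roots of 28 mod 47 are 34 and 13. Verify: 34² = 1156 ≡ 28 mod 47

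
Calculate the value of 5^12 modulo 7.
Using Fermat: 5^{6} ≡ 1 (mod 7). 12 ≡ 0 (mod 6). So 5^{12} ≡ 5^{0} ≡ 1 (mod 7)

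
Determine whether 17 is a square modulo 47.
By Euler's criterion: 17^{23} ≡ 1 mod 47. Since this equals 1, 17 is a QR.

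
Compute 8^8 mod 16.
By repeated squaring mod 16: 8^{1}≡8, 8^{2}≡0, 8^{4}≡0, 8^{8}≡0. So 8^{8} ≡ 0 mod 16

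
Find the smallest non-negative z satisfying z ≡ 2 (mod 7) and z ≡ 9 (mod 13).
M = 7 × 13 = 91. M₁ = 13, y₁ ≡ 6 (mod 7). M₂ = 7, y₂ ≡ 2 (mod 13). z = 2×13×6 + 9×7×2 ≡ 9 (mod 91)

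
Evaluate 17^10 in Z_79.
By repeated squaring mod 79: 17^{1}≡17, 17^{2}≡52, 17^{4}≡18, 17^{8}≡8. Then 17^{10} = 17^{8+2} ≡ 8 × 52 ≡ 21 mod 79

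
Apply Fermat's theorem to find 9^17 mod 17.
By Fermat: 9^{16} ≡ 1 mod 17. So 9^{17} = 9^{16} · 9^{1} ≡ 9^{1} ≡ 9 mod 17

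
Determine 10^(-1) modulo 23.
Since 23 is prime, by Fermat 10^(-1) ≡ 10^{21} ≡ 7 mod 23. Verify: 10 × 7 = 70 ≡ 1 mod 23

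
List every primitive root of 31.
There are φ(30) = 8 primitive roots mod 31: {3, 11, 12, 13, 17, 21, 22, 24}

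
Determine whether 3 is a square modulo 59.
By Euler's criterion: 3^{29} ≡ 1 (mod 59). Since this equals 1, 3 is a QR.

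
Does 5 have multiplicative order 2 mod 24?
Powers of 5 mod 24: 5^1≡5, 5^2≡1. First k with 5^k≡1 is k=2. Yes, ord_24(5) = 2.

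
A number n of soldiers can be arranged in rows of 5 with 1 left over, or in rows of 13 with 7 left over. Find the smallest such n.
M = 5 × 13 = 65. M₁ = 13, y₁ ≡ 2 (mod 5). M₂ = 5, y₂ ≡ 8 (mod 13). n = 1×13×2 + 7×5×8 ≡ 46 (mod 65)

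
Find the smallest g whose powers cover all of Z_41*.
g = 6. For each prime q|40: 6^{20}≡40, 6^{8}≡10, none ≡ 1, so ord_41(6) = 40 and 6 is a primitive root.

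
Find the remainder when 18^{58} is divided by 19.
By Fermat: 18^{18} ≡ 1 (mod 19). 58 = 3×18 + 4. So 18^{58} ≡ 18^{4} ≡ 1 (mod 19)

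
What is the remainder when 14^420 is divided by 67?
Using Fermat: 14^{66} ≡ 1 (mod 67). 420 ≡ 24 (mod 66). So 14^{420} ≡ 14^{24} ≡ 62 (mod 67)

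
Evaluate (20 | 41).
(20/41) = 20^{20} mod 41 = 1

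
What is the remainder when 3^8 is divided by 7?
Using Fermat: 3^{6} ≡ 1 (mod 7). 8 ≡ 2 (mod 6). So 3^{8} ≡ 3^{2} ≡ 2 (mod 7)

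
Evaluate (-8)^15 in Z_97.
By repeated squaring mod 97: (-8)^{1}≡89, (-8)^{2}≡64, (-8)^{4}≡22, (-8)^{8}≡96. Then (-8)^{15} = (-8)^{8+4+2+1} ≡ 96 × 22 × 64 × 89 ≡ 12 mod 97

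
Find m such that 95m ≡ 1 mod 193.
Since 193 is prime, by Fermat 95^(-1) ≡ 95^{191} ≡ 128 mod 193. Verify: 95 × 128 = 12160 ≡ 1 mod 193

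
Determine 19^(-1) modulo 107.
Since 107 is prime, by Fermat 19^(-1) ≡ 19^{105} ≡ 62 mod 107. Verify: 19 × 62 = 1178 ≡ 1 mod 107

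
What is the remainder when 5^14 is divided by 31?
By repeated squaring (mod 31): 5^{1}≡5, 5^{2}≡25, 5^{4}≡5, 5^{8}≡25. Then 5^{14} = 5^{8+4+2} ≡ 25 × 5 × 25 ≡ 25 (mod 31)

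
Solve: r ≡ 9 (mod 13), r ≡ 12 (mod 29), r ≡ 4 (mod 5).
M = 13 × 29 × 5 = 1885. M₁ = 145, y₁ ≡ 7 (mod 13). M₂ = 65, y₂ ≡ 25 (mod 29). M₃ = 377, y₃ ≡ 3 (mod 5). r = 9×145×7 + 12×65×25 + 4×377×3 ≡ 1114 (mod 1885)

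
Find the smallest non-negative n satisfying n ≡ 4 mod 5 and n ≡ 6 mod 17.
M = 5 × 17 = 85. M₁ = 17, y₁ ≡ 3 mod 5. M₂ = 5, y₂ ≡ 7 mod 17. n = 4×17×3 + 6×5×7 ≡ 74 mod 85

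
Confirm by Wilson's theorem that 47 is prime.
(46)! mod 47 = 46. Since this equals -1 (mod 47), Wilson confirms 47 is prime.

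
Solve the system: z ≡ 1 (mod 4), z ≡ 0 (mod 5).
M = 4 × 5 = 20. M₁ = 5, y₁ ≡ 1 (mod 4). M₂ = 4, y₂ ≡ 4 (mod 5). z = 1×5×1 + 0×4×4 ≡ 5 (mod 20)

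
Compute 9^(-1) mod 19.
Since 19 is prime, by Fermat 9^(-1) ≡ 9^{17} ≡ 17 mod 19. Verify: 9 × 17 = 153 ≡ 1 mod 19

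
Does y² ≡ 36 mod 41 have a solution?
By Euler's criterion: 36^{20} ≡ 1 mod 41. Since this equals 1, 36 is a QR.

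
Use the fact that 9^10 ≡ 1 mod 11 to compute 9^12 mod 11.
By Fermat: 9^{10} ≡ 1 mod 11. So 9^{12} = 9^{10} · 9^{2} ≡ 9^{2} ≡ 4 mod 11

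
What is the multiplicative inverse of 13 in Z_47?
Since 47 is prime, by Fermat 13^(-1) ≡ 13^{45} ≡ 29 (mod 47). Verify: 13 × 29 = 377 ≡ 1 (mod 47)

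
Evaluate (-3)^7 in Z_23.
By repeated squaring (mod 23): (-3)^{1}≡20, (-3)^{2}≡9, (-3)^{4}≡12. Then (-3)^{7} = (-3)^{4+2+1} ≡ 12 × 9 × 20 ≡ 21 (mod 23)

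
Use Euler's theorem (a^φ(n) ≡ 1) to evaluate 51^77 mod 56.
By Euler: 51^{24} ≡ 1 (mod 56) since gcd(51, 56) = 1. 77 = 3×24 + 5. So 51^{77} ≡ 51^{5} ≡ 11 (mod 56)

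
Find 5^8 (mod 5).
By repeated squaring (mod 5): 5^{1}≡0, 5^{2}≡0, 5^{4}≡0, 5^{8}≡0. So 5^{8} ≡ 0 (mod 5)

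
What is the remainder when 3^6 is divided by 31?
By repeated squaring mod 31: 3^{1}≡3, 3^{2}≡9, 3^{4}≡19. Then 3^{6} = 3^{4+2} ≡ 19 × 9 ≡ 16 mod 31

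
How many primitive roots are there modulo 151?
A prime p has φ(p-1) primitive roots; here φ(150) = 40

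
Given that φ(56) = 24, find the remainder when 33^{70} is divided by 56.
By Euler: 33^{24} ≡ 1 (mod 56) since gcd(33, 56) = 1. 70 = 2×24 + 22. So 33^{70} ≡ 33^{22} ≡ 9 (mod 56)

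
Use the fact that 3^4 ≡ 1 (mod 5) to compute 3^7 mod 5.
By Fermat: 3^{4} ≡ 1 (mod 5). So 3^{7} = 3^{4} · 3^{3} ≡ 3^{3} ≡ 2 (mod 5)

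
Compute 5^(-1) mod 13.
Since 13 is prime, by Fermat 5^(-1) ≡ 5^{11} ≡ 8 mod 13. Verify: 5 × 8 = 40 ≡ 1 mod 13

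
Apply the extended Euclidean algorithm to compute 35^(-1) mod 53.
Extended GCD: 35(-3) + 53(2) = 1. So 35^(-1) ≡ -3 ≡ 50 mod 53. Verify: 35 × 50 = 1750 ≡ 1 mod 53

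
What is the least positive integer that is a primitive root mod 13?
g = 2. Powers: [2, 4, 8, 3, 6, 12, ...] generates all 12 non-zero residues.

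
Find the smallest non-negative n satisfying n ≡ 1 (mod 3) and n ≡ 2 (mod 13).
M = 3 × 13 = 39. M₁ = 13, y₁ ≡ 1 (mod 3). M₂ = 3, y₂ ≡ 9 (mod 13). n = 1×13×1 + 2×3×9 ≡ 28 (mod 39)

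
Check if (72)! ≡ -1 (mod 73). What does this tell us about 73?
(72)! mod 73 = 72. Since this equals -1 (mod 73), Wilson confirms 73 is prime.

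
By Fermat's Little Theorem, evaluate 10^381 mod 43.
By Fermat: 10^{42} ≡ 1 (mod 43). 381 ≡ 3 (mod 42). So 10^{381} ≡ 10^{3} ≡ 11 (mod 43)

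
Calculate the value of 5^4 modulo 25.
5^{4} = 625 ≡ 0 (mod 25)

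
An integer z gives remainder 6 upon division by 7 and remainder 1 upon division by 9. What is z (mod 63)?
M = 7 × 9 = 63. M₁ = 9, y₁ ≡ 4 (mod 7). M₂ = 7, y₂ ≡ 4 (mod 9). z = 6×9×4 + 1×7×4 ≡ 55 (mod 63)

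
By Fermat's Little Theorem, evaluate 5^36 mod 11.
By Fermat: 5^{10} ≡ 1 mod 11. 36 = 3×10 + 6. So 5^{36} ≡ 5^{6} ≡ 5 mod 11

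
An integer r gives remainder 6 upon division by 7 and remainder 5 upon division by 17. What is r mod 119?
M = 7 × 17 = 119. M₁ = 17, y₁ ≡ 5 mod 7. M₂ = 7, y₂ ≡ 5 mod 17. r = 6×17×5 + 5×7×5 ≡ 90 mod 119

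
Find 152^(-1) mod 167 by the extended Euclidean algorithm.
Extended GCD: 152(-78) + 167(71) = 1. So 152^(-1) ≡ -78 ≡ 89 mod 167. Verify: 152 × 89 = 13528 ≡ 1 mod 167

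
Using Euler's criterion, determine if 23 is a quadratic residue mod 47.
By Euler's criterion: 23^{23} ≡ 46 (mod 47). Since this equals -1 (≡ 46), 23 is not a QR.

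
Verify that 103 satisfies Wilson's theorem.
(102)! mod 103 = 102. Since this equals -1 (mod 103), Wilson confirms 103 is prime.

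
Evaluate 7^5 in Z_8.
By repeated squaring mod 8: 7^{1}≡7, 7^{2}≡1, 7^{4}≡1. Then 7^{5} = 7^{4+1} ≡ 1 × 7 ≡ 7 mod 8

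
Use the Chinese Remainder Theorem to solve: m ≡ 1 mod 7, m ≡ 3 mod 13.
M = 7 × 13 = 91. M₁ = 13, y₁ ≡ 6 mod 7. M₂ = 7, y₂ ≡ 2 mod 13. m = 1×13×6 + 3×7×2 ≡ 29 mod 91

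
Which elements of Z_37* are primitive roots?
There are φ(36) = 12 primitive roots mod 37: {2, 5, 13, 15, 17, 18, 19, 20, 22, 24, 32, 35}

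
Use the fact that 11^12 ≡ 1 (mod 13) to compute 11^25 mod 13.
By Fermat: 11^{12} ≡ 1 (mod 13). 25 = 2×12 + 1. So 11^{25} ≡ 11^{1} ≡ 11 (mod 13)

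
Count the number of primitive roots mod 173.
There are φ(173-1) = φ(172) = 84 primitive roots modulo 173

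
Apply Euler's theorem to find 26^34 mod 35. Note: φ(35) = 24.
By Euler: 26^{24} ≡ 1 mod 35 since gcd(26, 35) = 1. 34 = 1×24 + 10. So 26^{34} ≡ 26^{10} ≡ 16 mod 35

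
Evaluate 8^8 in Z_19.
By repeated squaring (mod 19): 8^{1}≡8, 8^{2}≡7, 8^{4}≡11, 8^{8}≡7. So 8^{8} ≡ 7 (mod 19)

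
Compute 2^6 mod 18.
By repeated squaring (mod 18): 2^{1}≡2, 2^{2}≡4, 2^{4}≡16. Then 2^{6} = 2^{4+2} ≡ 16 × 4 ≡ 10 (mod 18)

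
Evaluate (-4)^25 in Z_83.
By repeated squaring (mod 83): (-4)^{1}≡79, (-4)^{2}≡16, (-4)^{4}≡7, (-4)^{8}≡49, (-4)^{16}≡77. Then (-4)^{25} = (-4)^{16+8+1} ≡ 77 × 49 × 79 ≡ 14 (mod 83)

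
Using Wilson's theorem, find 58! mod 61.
(60)! = (58)! × (59) × (60) ≡ -1 mod 61. So (58)! ≡ -1 × [(60)(59)]^(-1) ≡ 30 mod 61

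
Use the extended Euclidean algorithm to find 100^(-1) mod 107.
Extended GCD: 100(-46) + 107(43) = 1. So 100^(-1) ≡ -46 ≡ 61 (mod 107). Verify: 100 × 61 = 6100 ≡ 1 (mod 107)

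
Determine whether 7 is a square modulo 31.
By Euler's criterion: 7^{15} ≡ 1 mod 31. Since this equals 1, 7 is a QR.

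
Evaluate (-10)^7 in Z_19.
By repeated squaring (mod 19): (-10)^{1}≡9, (-10)^{2}≡5, (-10)^{4}≡6. Then (-10)^{7} = (-10)^{4+2+1} ≡ 6 × 5 × 9 ≡ 4 (mod 19)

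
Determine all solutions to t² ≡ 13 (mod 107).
The square roots of 13 mod 107 are 86 and 21. Verify: 86² = 7396 ≡ 13 (mod 107)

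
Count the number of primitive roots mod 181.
There are φ(181-1) = φ(180) = 48 primitive roots modulo 181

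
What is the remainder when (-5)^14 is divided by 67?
By repeated squaring mod 67: (-5)^{1}≡62, (-5)^{2}≡25, (-5)^{4}≡22, (-5)^{8}≡15. Then (-5)^{14} = (-5)^{8+4+2} ≡ 15 × 22 × 25 ≡ 9 mod 67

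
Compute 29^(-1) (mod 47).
Since 47 is prime, by Fermat 29^(-1) ≡ 29^{45} ≡ 13 (mod 47). Verify: 29 × 13 = 377 ≡ 1 (mod 47)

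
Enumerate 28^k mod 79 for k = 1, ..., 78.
28^1, 28^2, ..., 28^{78} mod 79: [28, 73, 69, 36, 60, 21, 35, 32, 27, 45, 75, 46, 24, 40, 14, 76, 74, 18, 30, 50, 57, 16, 53, 62, 77, 23, 12, 20, 7, 38, 37, 9, 15, 25, 68, 8, 66, 31, 78, 51, 6, 10, 43, 19, 58, 44, 47, 52, 34, 4, 33, 55, 39, 65, 3, 5, 61, 49, 29, 22, 63, 26, 17, 2, 56, 67, 59, 72, 41, 42, 70, 64, 54, 11, 71, 13, 48, 1]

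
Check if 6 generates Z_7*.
6^{2} ≡ 1 (mod 7) and 2 < 6, so ord_7(6) = 2 ≠ 6 and 6 is not a primitive root.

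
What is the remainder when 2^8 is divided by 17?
By repeated squaring mod 17: 2^{1}≡2, 2^{2}≡4, 2^{4}≡16, 2^{8}≡1. So 2^{8} ≡ 1 mod 17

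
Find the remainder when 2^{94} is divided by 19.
By Fermat: 2^{18} ≡ 1 (mod 19). 94 = 5×18 + 4. So 2^{94} ≡ 2^{4} ≡ 16 (mod 19)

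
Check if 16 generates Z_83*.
16^{41} ≡ 1 (mod 83) and 41 < 82, so ord_83(16) = 41 ≠ 82 and 16 is not a primitive root.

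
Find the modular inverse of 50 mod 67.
Since 67 is prime, by Fermat 50^(-1) ≡ 50^{65} ≡ 63 mod 67. Verify: 50 × 63 = 3150 ≡ 1 mod 67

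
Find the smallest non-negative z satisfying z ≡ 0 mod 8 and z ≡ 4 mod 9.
M = 8 × 9 = 72. M₁ = 9, y₁ ≡ 1 mod 8. M₂ = 8, y₂ ≡ 8 mod 9. z = 0×9×1 + 4×8×8 ≡ 40 mod 72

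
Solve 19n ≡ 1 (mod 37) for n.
Since 37 is prime, by Fermat 19^(-1) ≡ 19^{35} ≡ 2 (mod 37). Verify: 19 × 2 = 38 ≡ 1 (mod 37)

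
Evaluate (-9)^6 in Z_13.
By repeated squaring mod 13: (-9)^{1}≡4, (-9)^{2}≡3, (-9)^{4}≡9. Then (-9)^{6} = (-9)^{4+2} ≡ 9 × 3 ≡ 1 mod 13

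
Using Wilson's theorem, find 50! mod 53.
(52)! = (50)! × (51) × (52) ≡ -1 (mod 53). So (50)! ≡ -1 × [(52)(51)]^(-1) ≡ 26 (mod 53)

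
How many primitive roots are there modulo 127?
There are φ(127-1) = φ(126) = 36 primitive roots modulo 127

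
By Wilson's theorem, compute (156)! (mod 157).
By Wilson's theorem, (156)! ≡ -1 ≡ 156 (mod 157)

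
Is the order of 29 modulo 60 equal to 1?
Powers of 29 mod 60: 29^1≡29, 29^2≡1. 29^1≡29≢1, so ord ≠ 1. No, the actual order is 2.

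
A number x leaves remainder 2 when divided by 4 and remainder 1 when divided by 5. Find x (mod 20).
M = 4 × 5 = 20. M₁ = 5, y₁ ≡ 1 (mod 4). M₂ = 4, y₂ ≡ 4 (mod 5). x = 2×5×1 + 1×4×4 ≡ 6 (mod 20)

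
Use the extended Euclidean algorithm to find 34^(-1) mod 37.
Extended GCD: 34(12) + 37(-11) = 1. So 34^(-1) ≡ 12 (mod 37). Verify: 34 × 12 = 408 ≡ 1 (mod 37)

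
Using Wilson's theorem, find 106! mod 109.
(108)! = (106)! × (107) × (108) ≡ -1 (mod 109). So (106)! ≡ -1 × [(108)(107)]^(-1) ≡ 54 (mod 109)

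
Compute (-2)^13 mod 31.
By repeated squaring mod 31: (-2)^{1}≡29, (-2)^{2}≡4, (-2)^{4}≡16, (-2)^{8}≡8. Then (-2)^{13} = (-2)^{8+4+1} ≡ 8 × 16 × 29 ≡ 23 mod 31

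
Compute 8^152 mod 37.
Using Fermat: 8^{36} ≡ 1 (mod 37). 152 ≡ 8 (mod 36). So 8^{152} ≡ 8^{8} ≡ 10 (mod 37)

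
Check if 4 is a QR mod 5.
By Euler's criterion: 4^{2} ≡ 1 (mod 5). Since this equals 1, 4 is a QR.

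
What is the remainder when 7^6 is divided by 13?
By repeated squaring mod 13: 7^{1}≡7, 7^{2}≡10, 7^{4}≡9. Then 7^{6} = 7^{4+2} ≡ 9 × 10 ≡ 12 mod 13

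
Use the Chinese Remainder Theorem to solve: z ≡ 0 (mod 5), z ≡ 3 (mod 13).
M = 5 × 13 = 65. M₁ = 13, y₁ ≡ 2 (mod 5). M₂ = 5, y₂ ≡ 8 (mod 13). z = 0×13×2 + 3×5×8 ≡ 55 (mod 65)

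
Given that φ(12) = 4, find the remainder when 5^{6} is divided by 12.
By Euler: 5^{4} ≡ 1 mod 12 since gcd(5, 12) = 1. 6 = 1×4 + 2. So 5^{6} ≡ 5^{2} ≡ 1 mod 12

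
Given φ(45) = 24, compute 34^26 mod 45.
By Euler: 34^{24} ≡ 1 mod 45 since gcd(34, 45) = 1. 26 = 1×24 + 2. So 34^{26} ≡ 34^{2} ≡ 31 mod 45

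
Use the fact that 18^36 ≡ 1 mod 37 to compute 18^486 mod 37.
By Fermat: 18^{36} ≡ 1 mod 37. 486 ≡ 18 mod 36. So 18^{486} ≡ 18^{18} ≡ 36 mod 37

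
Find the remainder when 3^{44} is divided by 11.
By Fermat: 3^{10} ≡ 1 mod 11. 44 = 4×10 + 4. So 3^{44} ≡ 3^{4} ≡ 4 mod 11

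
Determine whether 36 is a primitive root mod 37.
36^{2} ≡ 1 mod 37 and 2 < 36, so ord_37(36) = 2 ≠ 36 and 36 is not a primitive root.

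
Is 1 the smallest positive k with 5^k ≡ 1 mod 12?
Powers of 5 mod 12: 5^1≡5, 5^2≡1. 5^1≡5≢1, so ord ≠ 1. No, the actual order is 2.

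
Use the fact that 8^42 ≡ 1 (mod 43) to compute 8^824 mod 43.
By Fermat: 8^{42} ≡ 1 (mod 43). 824 ≡ 26 (mod 42). So 8^{824} ≡ 8^{26} ≡ 41 (mod 43)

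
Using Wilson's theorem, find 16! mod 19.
(18)! = (16)! × (17) × (18) ≡ -1 mod 19. So (16)! ≡ -1 × [(18)(17)]^(-1) ≡ 9 mod 19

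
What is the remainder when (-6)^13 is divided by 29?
By repeated squaring mod 29: (-6)^{1}≡23, (-6)^{2}≡7, (-6)^{4}≡20, (-6)^{8}≡23. Then (-6)^{13} = (-6)^{8+4+1} ≡ 23 × 20 × 23 ≡ 24 mod 29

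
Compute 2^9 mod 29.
By repeated squaring (mod 29): 2^{1}≡2, 2^{2}≡4, 2^{4}≡16, 2^{8}≡24. Then 2^{9} = 2^{8+1} ≡ 24 × 2 ≡ 19 (mod 29)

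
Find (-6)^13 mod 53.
By repeated squaring mod 53: (-6)^{1}≡47, (-6)^{2}≡36, (-6)^{4}≡24, (-6)^{8}≡46. Then (-6)^{13} = (-6)^{8+4+1} ≡ 46 × 24 × 47 ≡ 1 mod 53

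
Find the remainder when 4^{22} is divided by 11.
By Fermat: 4^{10} ≡ 1 mod 11. 22 = 2×10 + 2. So 4^{22} ≡ 4^{2} ≡ 5 mod 11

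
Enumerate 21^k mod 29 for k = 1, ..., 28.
21^1, 21^2, ..., 21^{28} mod 29: [21, 6, 10, 7, 2, 13, 12, 20, 14, 4, 26, 24, 11, 28, 8, 23, 19, 22, 27, 16, 17, 9, 15, 25, 3, 5, 18, 1]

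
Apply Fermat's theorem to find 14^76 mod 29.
By Fermat: 14^{28} ≡ 1 mod 29. 76 = 2×28 + 20. So 14^{76} ≡ 14^{20} ≡ 24 mod 29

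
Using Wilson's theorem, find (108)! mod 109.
By Wilson's theorem, (108)! ≡ -1 ≡ 108 mod 109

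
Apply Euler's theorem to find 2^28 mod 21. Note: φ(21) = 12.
By Euler: 2^{12} ≡ 1 mod 21 since gcd(2, 21) = 1. 28 = 2×12 + 4. So 2^{28} ≡ 2^{4} ≡ 16 mod 21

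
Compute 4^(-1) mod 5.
Since 5 is prime, by Fermat 4^(-1) ≡ 4^{3} ≡ 4 mod 5. Verify: 4 × 4 = 16 ≡ 1 mod 5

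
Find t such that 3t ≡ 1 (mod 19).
Since 19 is prime, by Fermat 3^(-1) ≡ 3^{17} ≡ 13 (mod 19). Verify: 3 × 13 = 39 ≡ 1 (mod 19)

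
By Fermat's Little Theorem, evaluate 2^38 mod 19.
By Fermat: 2^{18} ≡ 1 mod 19. 38 = 2×18 + 2. So 2^{38} ≡ 2^{2} ≡ 4 mod 19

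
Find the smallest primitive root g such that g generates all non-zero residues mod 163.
g = 2. For each prime q|162: 2^{81}≡162, 2^{54}≡104, none ≡ 1, so ord_163(2) = 162 and 2 is a primitive root.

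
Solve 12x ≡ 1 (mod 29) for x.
Since 29 is prime, by Fermat 12^(-1) ≡ 12^{27} ≡ 17 (mod 29). Verify: 12 × 17 = 204 ≡ 1 (mod 29)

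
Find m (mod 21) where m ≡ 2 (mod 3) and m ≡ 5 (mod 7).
M = 3 × 7 = 21. M₁ = 7, y₁ ≡ 1 (mod 3). M₂ = 3, y₂ ≡ 5 (mod 7). m = 2×7×1 + 5×3×5 ≡ 5 (mod 21)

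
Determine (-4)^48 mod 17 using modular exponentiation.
Using Fermat: (-4)^{16} ≡ 1 mod 17. 48 ≡ 0 mod 16. So (-4)^{48} ≡ (-4)^{0} ≡ 1 mod 17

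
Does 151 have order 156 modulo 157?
ord_157(151) divides 156. For each prime q|156: 151^{78}≡156, 151^{52}≡12, 151^{12}≡101, none ≡ 1. So 151 has order 156 and is a primitive root mod 157.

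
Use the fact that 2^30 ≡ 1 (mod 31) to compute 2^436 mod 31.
By Fermat: 2^{30} ≡ 1 (mod 31). 436 ≡ 16 (mod 30). So 2^{436} ≡ 2^{16} ≡ 2 (mod 31)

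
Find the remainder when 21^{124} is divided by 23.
By Fermat: 21^{22} ≡ 1 mod 23. 124 = 5×22 + 14. So 21^{124} ≡ 21^{14} ≡ 8 mod 23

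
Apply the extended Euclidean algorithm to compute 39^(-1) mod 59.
Extended GCD: 39(-3) + 59(2) = 1. So 39^(-1) ≡ -3 ≡ 56 (mod 59). Verify: 39 × 56 = 2184 ≡ 1 (mod 59)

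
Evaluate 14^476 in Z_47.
Using Fermat: 14^{46} ≡ 1 (mod 47). 476 ≡ 16 (mod 46). So 14^{476} ≡ 14^{16} ≡ 2 (mod 47)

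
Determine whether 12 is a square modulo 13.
By Euler's criterion: 12^{6} ≡ 1 mod 13. Since this equals 1, 12 is a QR.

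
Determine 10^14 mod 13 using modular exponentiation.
Using Fermat: 10^{12} ≡ 1 mod 13. 14 ≡ 2 mod 12. So 10^{14} ≡ 10^{2} ≡ 9 mod 13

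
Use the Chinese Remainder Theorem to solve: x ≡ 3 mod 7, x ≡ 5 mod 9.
M = 7 × 9 = 63. M₁ = 9, y₁ ≡ 4 mod 7. M₂ = 7, y₂ ≡ 4 mod 9. x = 3×9×4 + 5×7×4 ≡ 59 mod 63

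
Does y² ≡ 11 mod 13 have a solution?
By Euler's criterion: 11^{6} ≡ 12 mod 13. Since this equals -1 (≡ 12), 11 is not a QR.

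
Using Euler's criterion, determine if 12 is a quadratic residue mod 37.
By Euler's criterion: 12^{18} ≡ 1 mod 37. Since this equals 1, 12 is a QR.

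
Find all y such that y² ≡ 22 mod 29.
The square roots of 22 mod 29 are 15 and 14. Verify: 15² = 225 ≡ 22 mod 29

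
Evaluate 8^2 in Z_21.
8^{2} = 64 ≡ 1 (mod 21)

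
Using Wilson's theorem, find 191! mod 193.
(192)! = (191)! × (192) ≡ -1 mod 193. So (191)! ≡ -1 × (192)^(-1) ≡ (-1)×(-1) = 1 mod 193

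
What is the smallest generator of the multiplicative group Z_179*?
g = 2. For each prime q|178: 2^{89}≡178, 2^{2}≡4, none ≡ 1, so ord_179(2) = 178 and 2 is a primitive root.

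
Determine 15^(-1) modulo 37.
Since 37 is prime, by Fermat 15^(-1) ≡ 15^{35} ≡ 5 (mod 37). Verify: 15 × 5 = 75 ≡ 1 (mod 37)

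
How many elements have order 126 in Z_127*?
A prime p has φ(p-1) primitive roots; here φ(126) = 36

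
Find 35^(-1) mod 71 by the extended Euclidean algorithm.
Extended GCD: 35(-2) + 71(1) = 1. So 35^(-1) ≡ -2 ≡ 69 mod 71. Verify: 35 × 69 = 2415 ≡ 1 mod 71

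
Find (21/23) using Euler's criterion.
(21/23) = 21^{11} mod 23 = -1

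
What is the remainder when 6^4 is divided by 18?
6^{4} = 1296 ≡ 0 (mod 18)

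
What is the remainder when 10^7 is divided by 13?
By repeated squaring (mod 13): 10^{1}≡10, 10^{2}≡9, 10^{4}≡3. Then 10^{7} = 10^{4+2+1} ≡ 3 × 9 × 10 ≡ 10 (mod 13)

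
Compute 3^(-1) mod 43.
Since 43 is prime, by Fermat 3^(-1) ≡ 3^{41} ≡ 29 mod 43. Verify: 3 × 29 = 87 ≡ 1 mod 43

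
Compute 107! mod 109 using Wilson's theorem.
(108)! = (107)! × (108) ≡ -1 mod 109. So (107)! ≡ -1 × (108)^(-1) ≡ (-1)×(-1) = 1 mod 109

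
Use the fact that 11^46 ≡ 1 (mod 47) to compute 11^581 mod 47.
By Fermat: 11^{46} ≡ 1 (mod 47). 581 ≡ 29 (mod 46). So 11^{581} ≡ 11^{29} ≡ 10 (mod 47)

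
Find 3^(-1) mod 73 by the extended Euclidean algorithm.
Extended GCD: 3(-24) + 73(1) = 1. So 3^(-1) ≡ -24 ≡ 49 mod 73. Verify: 3 × 49 = 147 ≡ 1 mod 73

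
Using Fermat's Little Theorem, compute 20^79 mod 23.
By Fermat: 20^{22} ≡ 1 (mod 23). 79 = 3×22 + 13. So 20^{79} ≡ 20^{13} ≡ 14 (mod 23)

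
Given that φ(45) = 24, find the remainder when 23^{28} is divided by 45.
By Euler: 23^{24} ≡ 1 (mod 45) since gcd(23, 45) = 1. 28 = 1×24 + 4. So 23^{28} ≡ 23^{4} ≡ 31 (mod 45)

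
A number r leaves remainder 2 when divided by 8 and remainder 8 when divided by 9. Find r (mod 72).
M = 8 × 9 = 72. M₁ = 9, y₁ ≡ 1 (mod 8). M₂ = 8, y₂ ≡ 8 (mod 9). r = 2×9×1 + 8×8×8 ≡ 26 (mod 72)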